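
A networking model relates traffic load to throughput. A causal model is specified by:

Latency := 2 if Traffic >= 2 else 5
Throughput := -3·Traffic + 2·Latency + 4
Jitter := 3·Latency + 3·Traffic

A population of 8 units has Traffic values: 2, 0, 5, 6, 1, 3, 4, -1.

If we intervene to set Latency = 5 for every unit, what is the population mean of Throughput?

6.5

Every unit gets Latency=5 under the intervention. Throughput values become 8, 14, -1, -4, 11, 5, 2, 17; E[Throughput|do(Latency=5)] = 6.5.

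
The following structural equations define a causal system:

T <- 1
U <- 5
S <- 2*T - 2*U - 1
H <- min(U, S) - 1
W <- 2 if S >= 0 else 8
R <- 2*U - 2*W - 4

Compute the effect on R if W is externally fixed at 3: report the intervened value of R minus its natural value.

10

The intervention breaks the incoming arrows to W: W <- 2 if S >= 0 else 8 no longer applies, and W = 3.
R = 2*U - 2*W - 4  [with U=5, W=3]  = 0
Without intervention: S = 2*T - 2*U - 1  [with T=1, U=5]  = -9; W = 2 if S >= 0 else 8  [with S=-9]  = 8; R = 2*U - 2*W - 4  [with U=5, W=8]  = -10.
Change = 0 − (-10) = 10.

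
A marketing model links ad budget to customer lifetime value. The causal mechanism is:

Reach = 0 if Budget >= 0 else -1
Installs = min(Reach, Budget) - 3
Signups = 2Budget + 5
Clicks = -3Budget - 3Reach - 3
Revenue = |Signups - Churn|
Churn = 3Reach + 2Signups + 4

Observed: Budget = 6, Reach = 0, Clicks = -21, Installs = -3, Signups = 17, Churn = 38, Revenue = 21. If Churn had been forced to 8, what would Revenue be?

Intervening sets Churn = 8 and removes its equation (Churn = 3Reach + 2Signups + 4).
Signups = 2Budget + 5  [with Budget=6]  = 17
Revenue = |Signups - Churn|  [with Signups=17, Churn=8]  = 9

9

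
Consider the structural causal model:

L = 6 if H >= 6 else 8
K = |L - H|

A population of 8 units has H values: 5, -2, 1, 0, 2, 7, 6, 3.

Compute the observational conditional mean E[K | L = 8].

6.5

Conditioning on L=8 selects the 6 unit(s) with H ∈ {5, -2, 1, 0, 2, 3}. Their K values: 3, 10, 7, 8, 6, 5. Mean = 6.5.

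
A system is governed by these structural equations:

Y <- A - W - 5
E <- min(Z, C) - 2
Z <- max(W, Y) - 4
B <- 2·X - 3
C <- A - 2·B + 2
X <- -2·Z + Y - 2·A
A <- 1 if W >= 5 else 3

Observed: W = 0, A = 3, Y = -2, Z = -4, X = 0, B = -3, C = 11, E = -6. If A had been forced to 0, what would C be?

-4

Under do(A=0), the mechanism A <- 1 if W >= 5 else 3 is discarded; A is fixed at 0.
Y = A - W - 5  [with A=0, W=0]  = -5
Z = max(W, Y) - 4  [with W=0, Y=-5]  = -4
X = -2·Z + Y - 2·A  [with Z=-4, Y=-5, A=0]  = 3
B = 2·X - 3  [with X=3]  = 3
C = A - 2·B + 2  [with A=0, B=3]  = -4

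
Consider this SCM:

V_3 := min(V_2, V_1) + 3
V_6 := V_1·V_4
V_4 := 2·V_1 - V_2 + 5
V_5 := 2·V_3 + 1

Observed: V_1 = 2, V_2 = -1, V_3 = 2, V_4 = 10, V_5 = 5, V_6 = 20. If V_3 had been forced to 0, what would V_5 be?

do(V_3=0) replaces the equation V_3 := min(V_2, V_1) + 3 with the constant V_3 = 0.
V_5 = 2·V_3 + 1  [with V_3=0]  = 1

1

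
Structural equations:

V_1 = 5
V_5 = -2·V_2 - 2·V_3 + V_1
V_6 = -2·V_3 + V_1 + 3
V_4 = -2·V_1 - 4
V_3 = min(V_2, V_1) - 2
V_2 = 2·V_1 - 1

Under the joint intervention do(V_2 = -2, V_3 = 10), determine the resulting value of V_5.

Under do(V_2 = -2, V_3 = 10), each intervened variable's structural equation is replaced by its fixed value.
V_5 = -2·V_2 - 2·V_3 + V_1  [with V_2=-2, V_3=10, V_1=5]  = -11

-11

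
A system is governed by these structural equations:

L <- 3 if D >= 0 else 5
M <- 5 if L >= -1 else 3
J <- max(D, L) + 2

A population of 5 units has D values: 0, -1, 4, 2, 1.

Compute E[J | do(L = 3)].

5.2

do(L=3) breaks L's dependence on D. With L=3 fixed, J across the units is 5, 5, 6, 5, 5, mean 5.2.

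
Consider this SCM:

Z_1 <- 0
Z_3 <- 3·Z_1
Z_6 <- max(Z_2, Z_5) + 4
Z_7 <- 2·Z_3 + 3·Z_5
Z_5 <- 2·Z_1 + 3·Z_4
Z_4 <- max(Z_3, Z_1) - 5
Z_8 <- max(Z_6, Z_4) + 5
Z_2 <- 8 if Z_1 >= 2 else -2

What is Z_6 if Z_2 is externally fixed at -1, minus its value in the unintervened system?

1

Under do(Z_2=-1), the mechanism Z_2 <- 8 if Z_1 >= 2 else -2 is discarded; Z_2 is fixed at -1.
Z_3 = 3·Z_1  [with Z_1=0]  = 0
Z_4 = max(Z_3, Z_1) - 5  [with Z_3=0, Z_1=0]  = -5
Z_5 = 2·Z_1 + 3·Z_4  [with Z_1=0, Z_4=-5]  = -15
Z_6 = max(Z_2, Z_5) + 4  [with Z_2=-1, Z_5=-15]  = 3
Without intervention: Z_2 = 8 if Z_1 >= 2 else -2  [with Z_1=0]  = -2; Z_3 = 3·Z_1  [with Z_1=0]  = 0; Z_4 = max(Z_3, Z_1) - 5  [with Z_3=0, Z_1=0]  = -5; Z_5 = 2·Z_1 + 3·Z_4  [with Z_1=0, Z_4=-5]  = -15; Z_6 = max(Z_2, Z_5) + 4  [with Z_2=-2, Z_5=-15]  = 2.
Change = 3 − 2 = 1.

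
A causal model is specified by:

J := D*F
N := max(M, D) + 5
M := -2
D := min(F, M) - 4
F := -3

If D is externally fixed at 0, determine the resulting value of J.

The intervention breaks the incoming arrows to D: D := min(F, M) - 4 no longer applies, and D = 0.
J = D*F  [with D=0, F=-3]  = 0

0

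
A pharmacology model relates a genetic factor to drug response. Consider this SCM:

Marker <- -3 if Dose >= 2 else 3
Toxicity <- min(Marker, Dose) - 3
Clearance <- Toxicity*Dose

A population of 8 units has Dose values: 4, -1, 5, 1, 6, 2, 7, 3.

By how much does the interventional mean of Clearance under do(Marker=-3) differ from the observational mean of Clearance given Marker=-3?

6.75

Every unit gets Marker=-3 under the intervention. Clearance values become -24, 6, -30, -6, -36, -12, -42, -18; E[Clearance|do(Marker=-3)] = -20.25.
E[Clearance|Marker=-3] averages over only the 6 units with Marker=-3 (Dose = 4, 5, 6, 2, 7, 3): Clearance = -24, -30, -36, -12, -42, -18, mean -27.
Difference = -20.25 − (-27) = 6.75.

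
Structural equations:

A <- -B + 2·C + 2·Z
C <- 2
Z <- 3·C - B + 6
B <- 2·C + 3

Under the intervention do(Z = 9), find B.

Under do(Z=9), the mechanism Z <- 3·C - B + 6 is discarded; Z is fixed at 9.
Since B is not a descendant of the intervened variable, it is unaffected.
B = 2·C + 3  [with C=2]  = 7

7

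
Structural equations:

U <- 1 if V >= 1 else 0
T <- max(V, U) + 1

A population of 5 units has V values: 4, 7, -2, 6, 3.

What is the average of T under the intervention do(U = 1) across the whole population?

The intervention sets U=1 in all 5 units regardless of V. Recomputing T per unit gives 5, 8, 2, 7, 4; average 5.2.

5.2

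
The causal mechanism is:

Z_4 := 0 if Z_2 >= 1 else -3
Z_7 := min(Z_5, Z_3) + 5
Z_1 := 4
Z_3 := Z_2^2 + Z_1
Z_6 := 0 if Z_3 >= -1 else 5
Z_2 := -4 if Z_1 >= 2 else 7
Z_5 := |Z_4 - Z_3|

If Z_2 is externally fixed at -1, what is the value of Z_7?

Under do(Z_2=-1), the mechanism Z_2 := -4 if Z_1 >= 2 else 7 is discarded; Z_2 is fixed at -1.
Z_3 = Z_2^2 + Z_1  [with Z_2=-1, Z_1=4]  = 5
Z_4 = 0 if Z_2 >= 1 else -3  [with Z_2=-1]  = -3
Z_5 = |Z_4 - Z_3|  [with Z_4=-3, Z_3=5]  = 8
Z_7 = min(Z_5, Z_3) + 5  [with Z_5=8, Z_3=5]  = 10

10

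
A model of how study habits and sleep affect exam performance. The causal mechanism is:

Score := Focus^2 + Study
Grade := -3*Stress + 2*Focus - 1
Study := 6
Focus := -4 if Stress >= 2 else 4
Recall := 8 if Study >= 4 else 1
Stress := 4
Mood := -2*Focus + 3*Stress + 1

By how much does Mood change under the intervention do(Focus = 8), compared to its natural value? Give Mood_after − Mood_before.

do(Focus=8) replaces the equation Focus := -4 if Stress >= 2 else 4 with the constant Focus = 8.
Mood = -2*Focus + 3*Stress + 1  [with Focus=8, Stress=4]  = -3
Without intervention: Focus = -4 if Stress >= 2 else 4  [with Stress=4]  = -4; Mood = -2*Focus + 3*Stress + 1  [with Focus=-4, Stress=4]  = 21.
Change = -3 − 21 = -24.

-24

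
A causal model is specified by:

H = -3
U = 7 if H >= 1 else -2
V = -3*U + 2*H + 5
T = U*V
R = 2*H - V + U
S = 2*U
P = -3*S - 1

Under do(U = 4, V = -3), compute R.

Under do(U = 4, V = -3), each intervened variable's structural equation is replaced by its fixed value.
R = 2*H - V + U  [with H=-3, V=-3, U=4]  = 1

1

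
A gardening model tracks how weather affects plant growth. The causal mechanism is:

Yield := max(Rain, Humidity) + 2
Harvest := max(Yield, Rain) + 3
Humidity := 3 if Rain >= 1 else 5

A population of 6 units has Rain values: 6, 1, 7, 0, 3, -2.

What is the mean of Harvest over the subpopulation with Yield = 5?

8

Conditioning on Yield=5 selects the 2 unit(s) with Rain ∈ {1, 3}. Their Harvest values: 8, 8. Mean = 8.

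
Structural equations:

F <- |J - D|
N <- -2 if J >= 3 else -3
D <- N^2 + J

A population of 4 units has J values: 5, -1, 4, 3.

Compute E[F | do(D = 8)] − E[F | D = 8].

-1.25

do(D=8) breaks D's dependence on J. With D=8 fixed, F across the units is 3, 9, 4, 5, mean 5.25.
Observing D=8 restricts to units where D's equation naturally yields 8: J ∈ {-1, 4}. In that subpopulation F = 9, 4, mean 6.5.
Difference = 5.25 − 6.5 = -1.25.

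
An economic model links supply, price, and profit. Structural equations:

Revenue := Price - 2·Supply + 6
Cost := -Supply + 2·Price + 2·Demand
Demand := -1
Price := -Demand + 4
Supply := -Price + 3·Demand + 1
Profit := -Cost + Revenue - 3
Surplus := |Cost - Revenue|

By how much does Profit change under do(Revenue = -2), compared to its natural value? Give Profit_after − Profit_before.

-27

The intervention breaks the incoming arrows to Revenue: Revenue := Price - 2·Supply + 6 no longer applies, and Revenue = -2.
Price = -Demand + 4  [with Demand=-1]  = 5
Supply = -Price + 3·Demand + 1  [with Price=5, Demand=-1]  = -7
Cost = -Supply + 2·Price + 2·Demand  [with Supply=-7, Price=5, Demand=-1]  = 15
Profit = -Cost + Revenue - 3  [with Cost=15, Revenue=-2]  = -20
Without intervention: Price = -Demand + 4  [with Demand=-1]  = 5; Supply = -Price + 3·Demand + 1  [with Price=5, Demand=-1]  = -7; Cost = -Supply + 2·Price + 2·Demand  [with Supply=-7, Price=5, Demand=-1]  = 15; Revenue = Price - 2·Supply + 6  [with Price=5, Supply=-7]  = 25; Profit = -Cost + Revenue - 3  [with Cost=15, Revenue=25]  = 7.
Change = -20 − 7 = -27.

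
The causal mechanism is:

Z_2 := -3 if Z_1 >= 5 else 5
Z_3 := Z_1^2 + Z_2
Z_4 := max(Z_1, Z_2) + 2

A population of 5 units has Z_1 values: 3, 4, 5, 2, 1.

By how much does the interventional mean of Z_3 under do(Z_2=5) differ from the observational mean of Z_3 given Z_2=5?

3.5

do(Z_2=5) breaks Z_2's dependence on Z_1. With Z_2=5 fixed, Z_3 across the units is 14, 21, 30, 9, 6, mean 16.
Observing Z_2=5 restricts to units where Z_2's equation naturally yields 5: Z_1 ∈ {3, 4, 2, 1}. In that subpopulation Z_3 = 14, 21, 9, 6, mean 12.5.
Difference = 16 − 12.5 = 3.5.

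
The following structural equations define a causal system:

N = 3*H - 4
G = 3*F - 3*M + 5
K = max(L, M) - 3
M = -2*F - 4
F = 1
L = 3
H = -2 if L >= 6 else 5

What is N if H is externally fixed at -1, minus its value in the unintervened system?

-18

The intervention breaks the incoming arrows to H: H = -2 if L >= 6 else 5 no longer applies, and H = -1.
N = 3*H - 4  [with H=-1]  = -7
Without intervention: H = -2 if L >= 6 else 5  [with L=3]  = 5; N = 3*H - 4  [with H=5]  = 11.
Change = -7 − 11 = -18.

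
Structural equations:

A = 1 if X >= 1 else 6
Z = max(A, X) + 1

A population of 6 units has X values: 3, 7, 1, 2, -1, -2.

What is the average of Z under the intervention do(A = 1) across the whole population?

The intervention sets A=1 in all 6 units regardless of X. Recomputing Z per unit gives 4, 8, 2, 3, 2, 2; average 3.5.

3.5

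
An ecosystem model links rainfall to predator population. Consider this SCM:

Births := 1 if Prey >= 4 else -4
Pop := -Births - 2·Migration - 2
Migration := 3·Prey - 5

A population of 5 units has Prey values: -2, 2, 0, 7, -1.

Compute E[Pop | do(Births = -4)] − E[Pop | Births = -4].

-8.7

do(Births=-4) breaks Births's dependence on Prey. With Births=-4 fixed, Pop across the units is 24, 0, 12, -30, 18, mean 4.8.
E[Pop|Births=-4] averages over only the 4 units with Births=-4 (Prey = -2, 2, 0, -1): Pop = 24, 0, 12, 18, mean 13.5.
Difference = 4.8 − 13.5 = -8.7.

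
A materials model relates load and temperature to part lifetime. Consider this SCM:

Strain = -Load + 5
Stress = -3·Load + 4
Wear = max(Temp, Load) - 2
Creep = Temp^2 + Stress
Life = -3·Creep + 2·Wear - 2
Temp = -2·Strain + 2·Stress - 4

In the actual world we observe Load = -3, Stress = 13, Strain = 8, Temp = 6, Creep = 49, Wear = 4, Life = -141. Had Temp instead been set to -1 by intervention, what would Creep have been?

Intervening sets Temp = -1 and removes its equation (Temp = -2·Strain + 2·Stress - 4).
Stress = -3·Load + 4  [with Load=-3]  = 13
Creep = Temp^2 + Stress  [with Temp=-1, Stress=13]  = 14

14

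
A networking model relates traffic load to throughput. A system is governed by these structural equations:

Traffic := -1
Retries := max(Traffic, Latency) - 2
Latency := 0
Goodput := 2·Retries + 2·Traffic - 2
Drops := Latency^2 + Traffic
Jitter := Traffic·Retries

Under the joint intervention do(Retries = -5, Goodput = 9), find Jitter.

Setting Retries = -5, Goodput = 9 by intervention discards those variables' equations.
Jitter = Traffic·Retries  [with Traffic=-1, Retries=-5]  = 5

5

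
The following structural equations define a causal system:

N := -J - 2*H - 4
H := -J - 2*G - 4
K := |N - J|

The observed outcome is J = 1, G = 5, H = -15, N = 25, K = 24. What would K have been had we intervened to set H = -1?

do(H=-1) replaces the equation H := -J - 2*G - 4 with the constant H = -1.
N = -J - 2*H - 4  [with J=1, H=-1]  = -3
K = |N - J|  [with N=-3, J=1]  = 4

4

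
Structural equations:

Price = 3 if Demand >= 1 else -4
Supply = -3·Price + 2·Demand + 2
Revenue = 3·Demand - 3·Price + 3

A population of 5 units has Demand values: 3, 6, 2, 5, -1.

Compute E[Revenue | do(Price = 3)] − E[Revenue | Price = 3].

The intervention sets Price=3 in all 5 units regardless of Demand. Recomputing Revenue per unit gives 3, 12, 0, 9, -9; average 3.
E[Revenue|Price=3] averages over only the 4 units with Price=3 (Demand = 3, 6, 2, 5): Revenue = 3, 12, 0, 9, mean 6.
Difference = 3 − 6 = -3.

-3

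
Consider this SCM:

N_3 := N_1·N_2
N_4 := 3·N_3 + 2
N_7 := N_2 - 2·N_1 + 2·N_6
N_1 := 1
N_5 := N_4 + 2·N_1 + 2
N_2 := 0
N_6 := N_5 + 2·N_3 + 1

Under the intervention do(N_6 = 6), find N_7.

Intervening sets N_6 = 6 and removes its equation (N_6 := N_5 + 2·N_3 + 1).
N_7 = N_2 - 2·N_1 + 2·N_6  [with N_2=0, N_1=1, N_6=6]  = 10

10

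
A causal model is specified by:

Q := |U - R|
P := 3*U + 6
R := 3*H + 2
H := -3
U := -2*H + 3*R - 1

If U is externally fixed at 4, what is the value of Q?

do(U=4) replaces the equation U := -2*H + 3*R - 1 with the constant U = 4.
R = 3*H + 2  [with H=-3]  = -7
Q = |U - R|  [with U=4, R=-7]  = 11

11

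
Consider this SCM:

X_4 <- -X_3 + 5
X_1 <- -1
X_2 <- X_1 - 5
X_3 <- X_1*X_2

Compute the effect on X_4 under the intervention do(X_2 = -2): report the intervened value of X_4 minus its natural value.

Under do(X_2=-2), the mechanism X_2 <- X_1 - 5 is discarded; X_2 is fixed at -2.
X_3 = X_1*X_2  [with X_1=-1, X_2=-2]  = 2
X_4 = -X_3 + 5  [with X_3=2]  = 3
Without intervention: X_2 = X_1 - 5  [with X_1=-1]  = -6; X_3 = X_1*X_2  [with X_1=-1, X_2=-6]  = 6; X_4 = -X_3 + 5  [with X_3=6]  = -1.
Change = 3 − (-1) = 4.

4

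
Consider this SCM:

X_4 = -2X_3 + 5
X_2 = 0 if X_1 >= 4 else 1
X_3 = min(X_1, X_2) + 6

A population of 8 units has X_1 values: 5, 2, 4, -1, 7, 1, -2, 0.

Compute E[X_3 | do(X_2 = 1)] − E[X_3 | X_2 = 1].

0.45

The intervention sets X_2=1 in all 8 units regardless of X_1. Recomputing X_3 per unit gives 7, 7, 7, 5, 7, 7, 4, 6; average 6.25.
E[X_3|X_2=1] averages over only the 5 units with X_2=1 (X_1 = 2, -1, 1, -2, 0): X_3 = 7, 5, 7, 4, 6, mean 5.8.
Difference = 6.25 − 5.8 = 0.45.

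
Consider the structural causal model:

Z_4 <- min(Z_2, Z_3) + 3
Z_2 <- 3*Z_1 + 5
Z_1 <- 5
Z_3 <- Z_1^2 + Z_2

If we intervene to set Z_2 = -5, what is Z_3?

20

The intervention breaks the incoming arrows to Z_2: Z_2 <- 3*Z_1 + 5 no longer applies, and Z_2 = -5.
Z_3 = Z_1^2 + Z_2  [with Z_1=5, Z_2=-5]  = 20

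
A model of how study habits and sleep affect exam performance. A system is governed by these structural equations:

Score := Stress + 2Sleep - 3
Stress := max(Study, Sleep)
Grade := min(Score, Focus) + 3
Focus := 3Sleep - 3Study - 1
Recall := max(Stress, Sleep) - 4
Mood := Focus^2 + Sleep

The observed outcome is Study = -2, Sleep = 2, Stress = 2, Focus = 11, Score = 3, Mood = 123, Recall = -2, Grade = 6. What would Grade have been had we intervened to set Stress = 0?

The intervention breaks the incoming arrows to Stress: Stress := max(Study, Sleep) no longer applies, and Stress = 0.
Focus = 3Sleep - 3Study - 1  [with Sleep=2, Study=-2]  = 11
Score = Stress + 2Sleep - 3  [with Stress=0, Sleep=2]  = 1
Grade = min(Score, Focus) + 3  [with Score=1, Focus=11]  = 4

4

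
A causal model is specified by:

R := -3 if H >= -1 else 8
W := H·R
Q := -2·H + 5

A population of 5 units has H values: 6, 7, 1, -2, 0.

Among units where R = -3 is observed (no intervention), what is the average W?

-10.5

Observing R=-3 restricts to units where R's equation naturally yields -3: H ∈ {6, 7, 1, 0}. In that subpopulation W = -18, -21, -3, 0, mean -10.5.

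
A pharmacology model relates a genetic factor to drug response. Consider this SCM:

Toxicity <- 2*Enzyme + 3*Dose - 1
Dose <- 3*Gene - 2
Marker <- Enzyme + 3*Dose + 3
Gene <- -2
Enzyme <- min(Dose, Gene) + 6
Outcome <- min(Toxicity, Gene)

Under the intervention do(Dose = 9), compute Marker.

34

Under do(Dose=9), the mechanism Dose <- 3*Gene - 2 is discarded; Dose is fixed at 9.
Enzyme = min(Dose, Gene) + 6  [with Dose=9, Gene=-2]  = 4
Marker = Enzyme + 3*Dose + 3  [with Enzyme=4, Dose=9]  = 34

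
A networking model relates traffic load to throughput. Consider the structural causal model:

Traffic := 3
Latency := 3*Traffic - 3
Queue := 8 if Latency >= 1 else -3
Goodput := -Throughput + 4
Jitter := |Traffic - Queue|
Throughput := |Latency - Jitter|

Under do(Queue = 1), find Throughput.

4

do(Queue=1) replaces the equation Queue := 8 if Latency >= 1 else -3 with the constant Queue = 1.
Latency = 3*Traffic - 3  [with Traffic=3]  = 6
Jitter = |Traffic - Queue|  [with Traffic=3, Queue=1]  = 2
Throughput = |Latency - Jitter|  [with Latency=6, Jitter=2]  = 4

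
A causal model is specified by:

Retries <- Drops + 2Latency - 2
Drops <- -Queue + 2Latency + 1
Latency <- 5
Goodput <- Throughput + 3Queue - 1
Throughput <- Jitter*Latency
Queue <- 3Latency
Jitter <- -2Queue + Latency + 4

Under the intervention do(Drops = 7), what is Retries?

The intervention breaks the incoming arrows to Drops: Drops <- -Queue + 2Latency + 1 no longer applies, and Drops = 7.
Retries = Drops + 2Latency - 2  [with Drops=7, Latency=5]  = 15

15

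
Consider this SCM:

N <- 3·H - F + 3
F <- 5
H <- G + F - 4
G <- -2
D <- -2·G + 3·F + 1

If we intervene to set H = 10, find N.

do(H=10) replaces the equation H <- G + F - 4 with the constant H = 10.
N = 3·H - F + 3  [with H=10, F=5]  = 28

28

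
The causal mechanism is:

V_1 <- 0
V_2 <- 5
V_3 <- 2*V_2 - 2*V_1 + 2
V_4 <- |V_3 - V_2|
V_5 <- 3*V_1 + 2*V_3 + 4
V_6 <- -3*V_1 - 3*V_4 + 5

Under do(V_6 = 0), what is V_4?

7

do(V_6=0) replaces the equation V_6 <- -3*V_1 - 3*V_4 + 5 with the constant V_6 = 0.
No directed path runs from V_6 to V_4, so V_4 keeps its natural value.
V_3 = 2*V_2 - 2*V_1 + 2  [with V_2=5, V_1=0]  = 12
V_4 = |V_3 - V_2|  [with V_3=12, V_2=5]  = 7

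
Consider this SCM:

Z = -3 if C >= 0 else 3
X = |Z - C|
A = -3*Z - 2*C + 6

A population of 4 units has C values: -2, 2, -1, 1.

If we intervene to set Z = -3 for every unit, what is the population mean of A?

Under do(Z=-3), Z's equation is replaced by Z=-3 for every unit. Per-unit A: 19, 11, 17, 13. Mean = 15.

15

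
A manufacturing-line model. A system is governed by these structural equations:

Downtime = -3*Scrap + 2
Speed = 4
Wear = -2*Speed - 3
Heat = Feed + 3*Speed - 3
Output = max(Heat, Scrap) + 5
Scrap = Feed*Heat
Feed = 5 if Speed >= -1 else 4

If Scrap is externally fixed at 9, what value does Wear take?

The intervention breaks the incoming arrows to Scrap: Scrap = Feed*Heat no longer applies, and Scrap = 9.
Since Wear is not a descendant of the intervened variable, it is unaffected.
Wear = -2*Speed - 3  [with Speed=4]  = -11

-11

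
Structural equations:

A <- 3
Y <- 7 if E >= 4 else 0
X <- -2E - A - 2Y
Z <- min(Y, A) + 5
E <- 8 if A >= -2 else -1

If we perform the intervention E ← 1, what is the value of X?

do(E=1) replaces the equation E <- 8 if A >= -2 else -1 with the constant E = 1.
Y = 7 if E >= 4 else 0  [with E=1]  = 0
X = -2E - A - 2Y  [with E=1, A=3, Y=0]  = -5

-5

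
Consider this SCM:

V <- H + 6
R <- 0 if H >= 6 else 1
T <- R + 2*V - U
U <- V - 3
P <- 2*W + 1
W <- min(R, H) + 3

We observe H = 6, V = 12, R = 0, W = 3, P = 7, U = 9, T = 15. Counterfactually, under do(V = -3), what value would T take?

Under do(V=-3), the mechanism V <- H + 6 is discarded; V is fixed at -3.
R = 0 if H >= 6 else 1  [with H=6]  = 0
U = V - 3  [with V=-3]  = -6
T = R + 2*V - U  [with R=0, V=-3, U=-6]  = 0

0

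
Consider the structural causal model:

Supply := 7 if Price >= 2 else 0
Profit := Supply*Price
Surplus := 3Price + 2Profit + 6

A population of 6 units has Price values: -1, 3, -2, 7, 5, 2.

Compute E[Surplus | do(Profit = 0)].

The intervention sets Profit=0 in all 6 units regardless of Price. Recomputing Surplus per unit gives 3, 15, 0, 27, 21, 12; average 13.

13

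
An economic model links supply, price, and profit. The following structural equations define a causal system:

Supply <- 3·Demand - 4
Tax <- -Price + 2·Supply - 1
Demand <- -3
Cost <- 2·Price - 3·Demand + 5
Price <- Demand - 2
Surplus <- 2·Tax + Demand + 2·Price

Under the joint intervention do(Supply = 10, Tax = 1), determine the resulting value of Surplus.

Setting Supply = 10, Tax = 1 by intervention discards those variables' equations.
Price = Demand - 2  [with Demand=-3]  = -5
Surplus = 2·Tax + Demand + 2·Price  [with Tax=1, Demand=-3, Price=-5]  = -11

-11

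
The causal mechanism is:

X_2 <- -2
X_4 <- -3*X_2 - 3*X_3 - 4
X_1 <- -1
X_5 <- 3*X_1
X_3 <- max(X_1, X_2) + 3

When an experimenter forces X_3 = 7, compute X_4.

The intervention breaks the incoming arrows to X_3: X_3 <- max(X_1, X_2) + 3 no longer applies, and X_3 = 7.
X_4 = -3*X_2 - 3*X_3 - 4  [with X_2=-2, X_3=7]  = -19

-19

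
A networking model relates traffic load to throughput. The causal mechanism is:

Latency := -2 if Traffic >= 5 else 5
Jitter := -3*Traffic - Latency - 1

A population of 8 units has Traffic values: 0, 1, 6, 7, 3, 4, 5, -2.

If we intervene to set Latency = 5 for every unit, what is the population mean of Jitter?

Under do(Latency=5), Latency's equation is replaced by Latency=5 for every unit. Per-unit Jitter: -6, -9, -24, -27, -15, -18, -21, 0. Mean = -15.

-15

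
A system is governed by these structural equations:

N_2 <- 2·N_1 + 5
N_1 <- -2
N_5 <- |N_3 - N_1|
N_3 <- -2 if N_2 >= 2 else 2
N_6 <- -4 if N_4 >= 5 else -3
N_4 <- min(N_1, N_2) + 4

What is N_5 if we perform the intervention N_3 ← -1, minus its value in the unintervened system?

do(N_3=-1) replaces the equation N_3 <- -2 if N_2 >= 2 else 2 with the constant N_3 = -1.
N_5 = |N_3 - N_1|  [with N_3=-1, N_1=-2]  = 1
Without intervention: N_2 = 2·N_1 + 5  [with N_1=-2]  = 1; N_3 = -2 if N_2 >= 2 else 2  [with N_2=1]  = 2; N_5 = |N_3 - N_1|  [with N_3=2, N_1=-2]  = 4.
Change = 1 − 4 = -3.

-3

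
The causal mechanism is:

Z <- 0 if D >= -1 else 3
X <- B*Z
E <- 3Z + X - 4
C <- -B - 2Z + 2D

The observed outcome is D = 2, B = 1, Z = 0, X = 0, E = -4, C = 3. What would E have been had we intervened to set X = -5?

Intervening sets X = -5 and removes its equation (X <- B*Z).
Z = 0 if D >= -1 else 3  [with D=2]  = 0
E = 3Z + X - 4  [with Z=0, X=-5]  = -9

-9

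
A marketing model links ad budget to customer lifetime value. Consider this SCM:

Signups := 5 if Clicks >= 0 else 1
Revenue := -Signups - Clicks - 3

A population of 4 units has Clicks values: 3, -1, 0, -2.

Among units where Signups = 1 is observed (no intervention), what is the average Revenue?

-2.5

Conditioning on Signups=1 selects the 2 unit(s) with Clicks ∈ {-1, -2}. Their Revenue values: -3, -2. Mean = -2.5.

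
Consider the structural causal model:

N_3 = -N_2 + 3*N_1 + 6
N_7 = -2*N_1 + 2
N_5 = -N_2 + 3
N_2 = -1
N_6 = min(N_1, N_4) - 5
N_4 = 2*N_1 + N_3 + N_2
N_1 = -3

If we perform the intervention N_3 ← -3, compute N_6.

-15

The intervention breaks the incoming arrows to N_3: N_3 = -N_2 + 3*N_1 + 6 no longer applies, and N_3 = -3.
N_4 = 2*N_1 + N_3 + N_2  [with N_1=-3, N_3=-3, N_2=-1]  = -10
N_6 = min(N_1, N_4) - 5  [with N_1=-3, N_4=-10]  = -15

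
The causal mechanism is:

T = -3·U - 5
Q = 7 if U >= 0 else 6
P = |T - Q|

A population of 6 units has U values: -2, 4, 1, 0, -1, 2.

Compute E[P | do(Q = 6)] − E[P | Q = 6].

The intervention sets Q=6 in all 6 units regardless of U. Recomputing P per unit gives 5, 23, 14, 11, 8, 17; average 13.
Conditioning on Q=6 selects the 2 unit(s) with U ∈ {-2, -1}. Their P values: 5, 8. Mean = 6.5.
Difference = 13 − 6.5 = 6.5.

6.5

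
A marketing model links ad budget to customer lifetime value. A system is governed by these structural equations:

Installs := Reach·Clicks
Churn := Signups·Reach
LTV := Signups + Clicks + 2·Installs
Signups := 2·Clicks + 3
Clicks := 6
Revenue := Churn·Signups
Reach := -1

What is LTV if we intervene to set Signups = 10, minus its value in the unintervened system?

-5

The intervention breaks the incoming arrows to Signups: Signups := 2·Clicks + 3 no longer applies, and Signups = 10.
Installs = Reach·Clicks  [with Reach=-1, Clicks=6]  = -6
LTV = Signups + Clicks + 2·Installs  [with Signups=10, Clicks=6, Installs=-6]  = 4
Without intervention: Installs = Reach·Clicks  [with Reach=-1, Clicks=6]  = -6; Signups = 2·Clicks + 3  [with Clicks=6]  = 15; LTV = Signups + Clicks + 2·Installs  [with Signups=15, Clicks=6, Installs=-6]  = 9.
Change = 4 − 9 = -5.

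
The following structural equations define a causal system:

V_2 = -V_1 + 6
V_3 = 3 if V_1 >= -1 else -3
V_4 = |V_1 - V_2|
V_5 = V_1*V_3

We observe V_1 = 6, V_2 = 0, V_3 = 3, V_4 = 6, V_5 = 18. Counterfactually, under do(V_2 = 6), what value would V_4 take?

0

Under do(V_2=6), the mechanism V_2 = -V_1 + 6 is discarded; V_2 is fixed at 6.
V_4 = |V_1 - V_2|  [with V_1=6, V_2=6]  = 0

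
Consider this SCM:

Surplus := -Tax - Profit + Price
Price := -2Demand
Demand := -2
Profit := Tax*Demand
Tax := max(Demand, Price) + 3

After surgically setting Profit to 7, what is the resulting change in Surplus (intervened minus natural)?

Intervening sets Profit = 7 and removes its equation (Profit := Tax*Demand).
Price = -2Demand  [with Demand=-2]  = 4
Tax = max(Demand, Price) + 3  [with Demand=-2, Price=4]  = 7
Surplus = -Tax - Profit + Price  [with Tax=7, Profit=7, Price=4]  = -10
Without intervention: Price = -2Demand  [with Demand=-2]  = 4; Tax = max(Demand, Price) + 3  [with Demand=-2, Price=4]  = 7; Profit = Tax*Demand  [with Tax=7, Demand=-2]  = -14; Surplus = -Tax - Profit + Price  [with Tax=7, Profit=-14, Price=4]  = 11.
Change = -10 − 11 = -21.

-21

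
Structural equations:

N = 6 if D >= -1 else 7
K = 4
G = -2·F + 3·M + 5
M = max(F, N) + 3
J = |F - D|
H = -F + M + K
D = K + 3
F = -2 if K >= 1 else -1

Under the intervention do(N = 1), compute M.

4

do(N=1) replaces the equation N = 6 if D >= -1 else 7 with the constant N = 1.
F = -2 if K >= 1 else -1  [with K=4]  = -2
M = max(F, N) + 3  [with F=-2, N=1]  = 4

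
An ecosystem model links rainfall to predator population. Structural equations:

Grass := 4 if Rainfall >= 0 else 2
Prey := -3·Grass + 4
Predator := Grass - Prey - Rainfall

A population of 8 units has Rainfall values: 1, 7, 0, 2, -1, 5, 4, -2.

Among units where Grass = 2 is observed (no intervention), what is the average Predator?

Observing Grass=2 restricts to units where Grass's equation naturally yields 2: Rainfall ∈ {-1, -2}. In that subpopulation Predator = 5, 6, mean 5.5.

5.5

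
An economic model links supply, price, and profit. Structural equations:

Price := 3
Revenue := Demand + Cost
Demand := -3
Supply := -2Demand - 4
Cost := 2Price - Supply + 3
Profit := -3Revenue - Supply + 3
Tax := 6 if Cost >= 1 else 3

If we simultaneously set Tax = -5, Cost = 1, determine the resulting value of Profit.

Under do(Tax = -5, Cost = 1), each intervened variable's structural equation is replaced by its fixed value.
Supply = -2Demand - 4  [with Demand=-3]  = 2
Revenue = Demand + Cost  [with Demand=-3, Cost=1]  = -2
Profit = -3Revenue - Supply + 3  [with Revenue=-2, Supply=2]  = 7

7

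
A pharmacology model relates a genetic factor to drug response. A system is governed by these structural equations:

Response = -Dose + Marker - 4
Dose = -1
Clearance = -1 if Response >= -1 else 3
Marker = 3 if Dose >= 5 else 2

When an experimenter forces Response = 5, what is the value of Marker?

Under do(Response=5), the mechanism Response = -Dose + Marker - 4 is discarded; Response is fixed at 5.
Since Marker is not a descendant of the intervened variable, it is unaffected.
Marker = 3 if Dose >= 5 else 2  [with Dose=-1]  = 2

2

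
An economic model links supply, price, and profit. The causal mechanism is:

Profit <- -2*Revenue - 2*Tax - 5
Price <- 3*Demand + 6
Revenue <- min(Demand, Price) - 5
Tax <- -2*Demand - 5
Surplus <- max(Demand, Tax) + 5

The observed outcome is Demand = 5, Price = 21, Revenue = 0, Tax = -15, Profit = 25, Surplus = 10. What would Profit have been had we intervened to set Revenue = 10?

do(Revenue=10) replaces the equation Revenue <- min(Demand, Price) - 5 with the constant Revenue = 10.
Tax = -2*Demand - 5  [with Demand=5]  = -15
Profit = -2*Revenue - 2*Tax - 5  [with Revenue=10, Tax=-15]  = 5

5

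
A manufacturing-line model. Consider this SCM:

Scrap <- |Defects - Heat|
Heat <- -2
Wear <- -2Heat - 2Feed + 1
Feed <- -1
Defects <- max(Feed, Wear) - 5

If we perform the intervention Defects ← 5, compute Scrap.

7

Intervening sets Defects = 5 and removes its equation (Defects <- max(Feed, Wear) - 5).
Scrap = |Defects - Heat|  [with Defects=5, Heat=-2]  = 7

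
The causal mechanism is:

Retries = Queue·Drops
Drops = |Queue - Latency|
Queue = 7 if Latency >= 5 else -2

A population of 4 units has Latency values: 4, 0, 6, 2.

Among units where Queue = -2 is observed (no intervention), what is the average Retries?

Conditioning on Queue=-2 selects the 3 unit(s) with Latency ∈ {4, 0, 2}. Their Retries values: -12, -4, -8. Mean = -8.

-8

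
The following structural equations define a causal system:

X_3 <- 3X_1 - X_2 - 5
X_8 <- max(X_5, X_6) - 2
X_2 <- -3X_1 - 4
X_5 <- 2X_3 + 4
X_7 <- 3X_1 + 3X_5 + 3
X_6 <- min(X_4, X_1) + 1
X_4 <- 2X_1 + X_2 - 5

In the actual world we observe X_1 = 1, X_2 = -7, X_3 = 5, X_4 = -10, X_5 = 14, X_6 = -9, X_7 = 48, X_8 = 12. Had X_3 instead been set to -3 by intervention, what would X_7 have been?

The intervention breaks the incoming arrows to X_3: X_3 <- 3X_1 - X_2 - 5 no longer applies, and X_3 = -3.
X_5 = 2X_3 + 4  [with X_3=-3]  = -2
X_7 = 3X_1 + 3X_5 + 3  [with X_1=1, X_5=-2]  = 0

0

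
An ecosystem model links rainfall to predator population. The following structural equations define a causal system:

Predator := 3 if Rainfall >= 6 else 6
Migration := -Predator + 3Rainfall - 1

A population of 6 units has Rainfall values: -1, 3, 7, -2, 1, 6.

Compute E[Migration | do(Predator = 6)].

Under do(Predator=6), Predator's equation is replaced by Predator=6 for every unit. Per-unit Migration: -10, 2, 14, -13, -4, 11. Mean = 0.

0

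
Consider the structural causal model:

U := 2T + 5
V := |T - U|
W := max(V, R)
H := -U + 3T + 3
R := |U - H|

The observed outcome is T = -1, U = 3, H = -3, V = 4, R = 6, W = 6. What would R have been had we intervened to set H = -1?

4

do(H=-1) replaces the equation H := -U + 3T + 3 with the constant H = -1.
U = 2T + 5  [with T=-1]  = 3
R = |U - H|  [with U=3, H=-1]  = 4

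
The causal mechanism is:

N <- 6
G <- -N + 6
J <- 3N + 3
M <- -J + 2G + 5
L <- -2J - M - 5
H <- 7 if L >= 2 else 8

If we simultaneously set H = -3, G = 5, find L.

-41

The joint intervention fixes H = -3, G = 5, removing each variable's own equation.
J = 3N + 3  [with N=6]  = 21
M = -J + 2G + 5  [with J=21, G=5]  = -6
L = -2J - M - 5  [with J=21, M=-6]  = -41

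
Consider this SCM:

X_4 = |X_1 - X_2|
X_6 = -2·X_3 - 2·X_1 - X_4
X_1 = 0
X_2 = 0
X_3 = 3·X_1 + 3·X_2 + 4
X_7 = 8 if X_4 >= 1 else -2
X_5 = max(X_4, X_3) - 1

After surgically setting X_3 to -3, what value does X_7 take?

-2

The intervention breaks the incoming arrows to X_3: X_3 = 3·X_1 + 3·X_2 + 4 no longer applies, and X_3 = -3.
X_7 is not downstream of the intervention, so its value is determined by the original equations.
X_4 = |X_1 - X_2|  [with X_1=0, X_2=0]  = 0
X_7 = 8 if X_4 >= 1 else -2  [with X_4=0]  = -2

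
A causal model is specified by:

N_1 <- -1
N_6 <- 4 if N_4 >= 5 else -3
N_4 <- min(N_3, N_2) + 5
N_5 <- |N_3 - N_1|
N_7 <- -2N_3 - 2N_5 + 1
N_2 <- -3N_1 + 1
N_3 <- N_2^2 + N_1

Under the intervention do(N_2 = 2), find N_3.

3

The intervention breaks the incoming arrows to N_2: N_2 <- -3N_1 + 1 no longer applies, and N_2 = 2.
N_3 = N_2^2 + N_1  [with N_2=2, N_1=-1]  = 3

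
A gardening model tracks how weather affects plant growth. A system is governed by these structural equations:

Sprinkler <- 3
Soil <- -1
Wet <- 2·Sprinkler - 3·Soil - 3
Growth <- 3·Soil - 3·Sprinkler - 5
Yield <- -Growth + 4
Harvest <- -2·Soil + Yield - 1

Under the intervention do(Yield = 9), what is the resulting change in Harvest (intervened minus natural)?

-12

The intervention breaks the incoming arrows to Yield: Yield <- -Growth + 4 no longer applies, and Yield = 9.
Harvest = -2·Soil + Yield - 1  [with Soil=-1, Yield=9]  = 10
Without intervention: Growth = 3·Soil - 3·Sprinkler - 5  [with Soil=-1, Sprinkler=3]  = -17; Yield = -Growth + 4  [with Growth=-17]  = 21; Harvest = -2·Soil + Yield - 1  [with Soil=-1, Yield=21]  = 22.
Change = 10 − 22 = -12.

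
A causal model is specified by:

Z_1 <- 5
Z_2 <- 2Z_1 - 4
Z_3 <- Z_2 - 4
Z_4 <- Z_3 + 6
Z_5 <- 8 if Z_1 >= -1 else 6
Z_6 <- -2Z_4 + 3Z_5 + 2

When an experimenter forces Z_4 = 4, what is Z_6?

18

Under do(Z_4=4), the mechanism Z_4 <- Z_3 + 6 is discarded; Z_4 is fixed at 4.
Z_5 = 8 if Z_1 >= -1 else 6  [with Z_1=5]  = 8
Z_6 = -2Z_4 + 3Z_5 + 2  [with Z_4=4, Z_5=8]  = 18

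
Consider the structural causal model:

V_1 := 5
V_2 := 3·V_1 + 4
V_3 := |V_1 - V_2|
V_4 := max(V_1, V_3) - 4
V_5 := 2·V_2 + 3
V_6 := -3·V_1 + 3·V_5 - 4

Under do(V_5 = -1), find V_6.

The intervention breaks the incoming arrows to V_5: V_5 := 2·V_2 + 3 no longer applies, and V_5 = -1.
V_6 = -3·V_1 + 3·V_5 - 4  [with V_1=5, V_5=-1]  = -22

-22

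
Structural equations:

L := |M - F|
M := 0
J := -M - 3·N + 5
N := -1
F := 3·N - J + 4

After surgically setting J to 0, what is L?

1

do(J=0) replaces the equation J := -M - 3·N + 5 with the constant J = 0.
F = 3·N - J + 4  [with N=-1, J=0]  = 1
L = |M - F|  [with M=0, F=1]  = 1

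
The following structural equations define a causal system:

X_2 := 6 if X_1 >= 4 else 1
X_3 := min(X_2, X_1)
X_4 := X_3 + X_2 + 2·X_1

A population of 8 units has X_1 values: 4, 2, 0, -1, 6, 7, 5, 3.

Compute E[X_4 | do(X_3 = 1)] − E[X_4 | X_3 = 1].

do(X_3=1) breaks X_3's dependence on X_1. With X_3=1 fixed, X_4 across the units is 15, 6, 2, 0, 19, 21, 17, 8, mean 11.
Observing X_3=1 restricts to units where X_3's equation naturally yields 1: X_1 ∈ {2, 3}. In that subpopulation X_4 = 6, 8, mean 7.
Difference = 11 − 7 = 4.

4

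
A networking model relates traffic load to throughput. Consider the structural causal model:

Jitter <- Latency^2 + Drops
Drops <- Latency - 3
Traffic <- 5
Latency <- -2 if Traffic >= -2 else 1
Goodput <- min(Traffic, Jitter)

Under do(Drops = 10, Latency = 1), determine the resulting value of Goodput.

5

Setting Drops = 10, Latency = 1 by intervention discards those variables' equations.
Jitter = Latency^2 + Drops  [with Latency=1, Drops=10]  = 11
Goodput = min(Traffic, Jitter)  [with Traffic=5, Jitter=11]  = 5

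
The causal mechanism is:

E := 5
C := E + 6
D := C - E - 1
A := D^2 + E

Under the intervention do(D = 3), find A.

The intervention breaks the incoming arrows to D: D := C - E - 1 no longer applies, and D = 3.
A = D^2 + E  [with D=3, E=5]  = 14

14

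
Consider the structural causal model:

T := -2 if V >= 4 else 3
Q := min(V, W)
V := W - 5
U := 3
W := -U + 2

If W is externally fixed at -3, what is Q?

do(W=-3) replaces the equation W := -U + 2 with the constant W = -3.
V = W - 5  [with W=-3]  = -8
Q = min(V, W)  [with V=-8, W=-3]  = -8

-8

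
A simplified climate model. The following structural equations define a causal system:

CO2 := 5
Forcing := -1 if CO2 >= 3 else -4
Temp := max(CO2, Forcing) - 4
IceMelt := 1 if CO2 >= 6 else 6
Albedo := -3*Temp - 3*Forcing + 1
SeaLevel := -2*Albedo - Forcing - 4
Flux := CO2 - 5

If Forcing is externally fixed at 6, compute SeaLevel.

36

Under do(Forcing=6), the mechanism Forcing := -1 if CO2 >= 3 else -4 is discarded; Forcing is fixed at 6.
Temp = max(CO2, Forcing) - 4  [with CO2=5, Forcing=6]  = 2
Albedo = -3*Temp - 3*Forcing + 1  [with Temp=2, Forcing=6]  = -23
SeaLevel = -2*Albedo - Forcing - 4  [with Albedo=-23, Forcing=6]  = 36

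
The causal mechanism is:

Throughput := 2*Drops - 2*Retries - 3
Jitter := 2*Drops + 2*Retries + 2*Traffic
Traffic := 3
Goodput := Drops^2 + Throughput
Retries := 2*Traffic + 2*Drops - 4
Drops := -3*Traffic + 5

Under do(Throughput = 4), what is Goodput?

20

The intervention breaks the incoming arrows to Throughput: Throughput := 2*Drops - 2*Retries - 3 no longer applies, and Throughput = 4.
Drops = -3*Traffic + 5  [with Traffic=3]  = -4
Goodput = Drops^2 + Throughput  [with Drops=-4, Throughput=4]  = 20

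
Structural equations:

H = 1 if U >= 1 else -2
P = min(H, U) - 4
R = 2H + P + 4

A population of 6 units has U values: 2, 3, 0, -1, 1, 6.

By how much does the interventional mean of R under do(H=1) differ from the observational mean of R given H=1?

-0.5

The intervention sets H=1 in all 6 units regardless of U. Recomputing R per unit gives 3, 3, 2, 1, 3, 3; average 2.5.
E[R|H=1] averages over only the 4 units with H=1 (U = 2, 3, 1, 6): R = 3, 3, 3, 3, mean 3.
Difference = 2.5 − 3 = -0.5.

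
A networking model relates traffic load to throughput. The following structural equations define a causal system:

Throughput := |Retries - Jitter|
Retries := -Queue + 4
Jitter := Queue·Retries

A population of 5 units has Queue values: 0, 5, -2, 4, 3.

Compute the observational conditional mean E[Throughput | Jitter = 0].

Conditioning on Jitter=0 selects the 2 unit(s) with Queue ∈ {0, 4}. Their Throughput values: 4, 0. Mean = 2.

2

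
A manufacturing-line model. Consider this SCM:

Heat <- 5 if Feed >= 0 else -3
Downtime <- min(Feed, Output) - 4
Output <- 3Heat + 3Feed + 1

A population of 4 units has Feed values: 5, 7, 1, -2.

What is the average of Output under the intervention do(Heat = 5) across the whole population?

24.25

Every unit gets Heat=5 under the intervention. Output values become 31, 37, 19, 10; E[Output|do(Heat=5)] = 24.25.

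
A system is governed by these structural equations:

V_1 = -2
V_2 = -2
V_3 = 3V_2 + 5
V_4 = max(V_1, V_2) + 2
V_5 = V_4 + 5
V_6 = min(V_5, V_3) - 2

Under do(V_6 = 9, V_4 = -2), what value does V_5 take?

3

Setting V_6 = 9, V_4 = -2 by intervention discards those variables' equations.
V_5 = V_4 + 5  [with V_4=-2]  = 3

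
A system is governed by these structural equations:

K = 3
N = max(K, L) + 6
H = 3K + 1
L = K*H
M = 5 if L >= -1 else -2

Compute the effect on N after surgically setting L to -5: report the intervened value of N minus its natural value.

-27

The intervention breaks the incoming arrows to L: L = K*H no longer applies, and L = -5.
N = max(K, L) + 6  [with K=3, L=-5]  = 9
Without intervention: H = 3K + 1  [with K=3]  = 10; L = K*H  [with K=3, H=10]  = 30; N = max(K, L) + 6  [with K=3, L=30]  = 36.
Change = 9 − 36 = -27.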